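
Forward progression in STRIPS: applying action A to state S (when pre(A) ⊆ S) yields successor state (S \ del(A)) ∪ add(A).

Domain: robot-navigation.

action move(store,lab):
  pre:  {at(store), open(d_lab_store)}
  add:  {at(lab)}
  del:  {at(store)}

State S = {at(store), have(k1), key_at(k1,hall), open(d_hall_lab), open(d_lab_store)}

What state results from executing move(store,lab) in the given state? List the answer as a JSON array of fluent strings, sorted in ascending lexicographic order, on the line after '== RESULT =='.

Compute (S \ del) ∪ add:
  pre ⊆ S: {at(store), open(d_lab_store)} ⊆ S  — applicable
  S \ del = {have(k1), key_at(k1,hall), open(d_hall_lab), open(d_lab_store)}
  ∪ add   = {at(lab), have(k1), key_at(k1,hall), open(d_hall_lab), open(d_lab_store)}

== RESULT ==
["at(lab)", "have(k1)", "key_at(k1,hall)", "open(d_hall_lab)", "open(d_lab_store)"]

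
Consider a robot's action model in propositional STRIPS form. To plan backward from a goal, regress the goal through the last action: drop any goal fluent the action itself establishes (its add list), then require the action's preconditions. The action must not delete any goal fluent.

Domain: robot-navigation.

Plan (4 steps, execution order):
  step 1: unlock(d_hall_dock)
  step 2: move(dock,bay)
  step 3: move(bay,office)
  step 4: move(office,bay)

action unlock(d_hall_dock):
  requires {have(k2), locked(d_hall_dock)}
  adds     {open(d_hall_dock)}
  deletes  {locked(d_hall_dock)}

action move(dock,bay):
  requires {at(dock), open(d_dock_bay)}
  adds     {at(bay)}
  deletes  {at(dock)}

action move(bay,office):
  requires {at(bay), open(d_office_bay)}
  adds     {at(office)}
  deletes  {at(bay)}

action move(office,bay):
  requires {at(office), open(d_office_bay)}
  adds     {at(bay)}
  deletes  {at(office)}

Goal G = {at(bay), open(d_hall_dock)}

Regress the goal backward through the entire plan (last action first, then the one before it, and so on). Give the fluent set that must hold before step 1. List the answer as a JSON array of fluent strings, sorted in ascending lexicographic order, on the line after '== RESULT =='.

Work backward from the goal:
  through step 4 (move(office,bay)): drop {at(bay)}, keep {open(d_hall_dock)}, require {at(office), open(d_office_bay)}
    → {at(office), open(d_hall_dock), open(d_office_bay)}
  through step 3 (move(bay,office)): drop {at(office)}, keep {open(d_hall_dock), open(d_office_bay)}, require {at(bay), open(d_office_bay)}
    → {at(bay), open(d_hall_dock), open(d_office_bay)}
  through step 2 (move(dock,bay)): drop {at(bay)}, keep {open(d_hall_dock), open(d_office_bay)}, require {at(dock), open(d_dock_bay)}
    → {at(dock), open(d_dock_bay), open(d_hall_dock), open(d_office_bay)}
  through step 1 (unlock(d_hall_dock)): drop {open(d_hall_dock)}, keep {at(dock), open(d_dock_bay), open(d_office_bay)}, require {have(k2), locked(d_hall_dock)}
    → {at(dock), have(k2), locked(d_hall_dock), open(d_dock_bay), open(d_office_bay)}

== RESULT ==
["at(dock)", "have(k2)", "locked(d_hall_dock)", "open(d_dock_bay)", "open(d_office_bay)"]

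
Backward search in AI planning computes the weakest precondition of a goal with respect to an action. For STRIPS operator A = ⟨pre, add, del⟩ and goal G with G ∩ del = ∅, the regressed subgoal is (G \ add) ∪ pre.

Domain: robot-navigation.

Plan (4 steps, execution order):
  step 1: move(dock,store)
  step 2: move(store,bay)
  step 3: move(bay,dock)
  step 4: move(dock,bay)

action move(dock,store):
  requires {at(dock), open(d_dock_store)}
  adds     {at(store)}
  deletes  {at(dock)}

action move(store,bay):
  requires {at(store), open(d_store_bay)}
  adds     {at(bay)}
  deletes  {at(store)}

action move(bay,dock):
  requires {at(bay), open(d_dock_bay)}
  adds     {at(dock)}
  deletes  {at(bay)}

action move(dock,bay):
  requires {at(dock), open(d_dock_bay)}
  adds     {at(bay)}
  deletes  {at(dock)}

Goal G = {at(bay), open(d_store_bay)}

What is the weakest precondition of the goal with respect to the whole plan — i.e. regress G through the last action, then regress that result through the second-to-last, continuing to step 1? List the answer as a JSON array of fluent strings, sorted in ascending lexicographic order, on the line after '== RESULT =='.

Regress step by step:
  through step 4 (move(dock,bay)): drop {at(bay)}, keep {open(d_store_bay)}, require {at(dock), open(d_dock_bay)}
    → {at(dock), open(d_dock_bay), open(d_store_bay)}
  through step 3 (move(bay,dock)): drop {at(dock)}, keep {open(d_dock_bay), open(d_store_bay)}, require {at(bay), open(d_dock_bay)}
    → {at(bay), open(d_dock_bay), open(d_store_bay)}
  through step 2 (move(store,bay)): drop {at(bay)}, keep {open(d_dock_bay), open(d_store_bay)}, require {at(store), open(d_store_bay)}
    → {at(store), open(d_dock_bay), open(d_store_bay)}
  through step 1 (move(dock,store)): drop {at(store)}, keep {open(d_dock_bay), open(d_store_bay)}, require {at(dock), open(d_dock_store)}
    → {at(dock), open(d_dock_bay), open(d_dock_store), open(d_store_bay)}

== RESULT ==
["at(dock)", "open(d_dock_bay)", "open(d_dock_store)", "open(d_store_bay)"]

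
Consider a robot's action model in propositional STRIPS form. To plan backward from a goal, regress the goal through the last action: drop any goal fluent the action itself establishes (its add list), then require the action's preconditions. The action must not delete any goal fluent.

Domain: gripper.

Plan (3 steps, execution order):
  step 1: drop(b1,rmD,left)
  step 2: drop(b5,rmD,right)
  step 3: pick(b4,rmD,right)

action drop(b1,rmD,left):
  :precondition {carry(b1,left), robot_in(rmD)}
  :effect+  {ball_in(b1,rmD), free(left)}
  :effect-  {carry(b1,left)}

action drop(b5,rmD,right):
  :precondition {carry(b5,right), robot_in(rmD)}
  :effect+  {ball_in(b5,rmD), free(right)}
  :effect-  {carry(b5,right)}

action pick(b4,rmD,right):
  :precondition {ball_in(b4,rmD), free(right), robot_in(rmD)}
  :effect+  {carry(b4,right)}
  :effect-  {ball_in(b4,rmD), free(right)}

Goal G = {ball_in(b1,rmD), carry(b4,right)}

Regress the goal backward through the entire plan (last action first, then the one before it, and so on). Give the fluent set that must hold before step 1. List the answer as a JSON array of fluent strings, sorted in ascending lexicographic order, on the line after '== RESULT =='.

Work backward from the goal:
  through step 3 (pick(b4,rmD,right)): drop {carry(b4,right)}, keep {ball_in(b1,rmD)}, require {ball_in(b4,rmD), free(right), robot_in(rmD)}
    → {ball_in(b1,rmD), ball_in(b4,rmD), free(right), robot_in(rmD)}
  through step 2 (drop(b5,rmD,right)): drop {free(right)}, keep {ball_in(b1,rmD), ball_in(b4,rmD), robot_in(rmD)}, require {carry(b5,right), robot_in(rmD)}
    → {ball_in(b1,rmD), ball_in(b4,rmD), carry(b5,right), robot_in(rmD)}
  through step 1 (drop(b1,rmD,left)): drop {ball_in(b1,rmD)}, keep {ball_in(b4,rmD), carry(b5,right), robot_in(rmD)}, require {carry(b1,left), robot_in(rmD)}
    → {ball_in(b4,rmD), carry(b1,left), carry(b5,right), robot_in(rmD)}

== RESULT ==
["ball_in(b4,rmD)", "carry(b1,left)", "carry(b5,right)", "robot_in(rmD)"]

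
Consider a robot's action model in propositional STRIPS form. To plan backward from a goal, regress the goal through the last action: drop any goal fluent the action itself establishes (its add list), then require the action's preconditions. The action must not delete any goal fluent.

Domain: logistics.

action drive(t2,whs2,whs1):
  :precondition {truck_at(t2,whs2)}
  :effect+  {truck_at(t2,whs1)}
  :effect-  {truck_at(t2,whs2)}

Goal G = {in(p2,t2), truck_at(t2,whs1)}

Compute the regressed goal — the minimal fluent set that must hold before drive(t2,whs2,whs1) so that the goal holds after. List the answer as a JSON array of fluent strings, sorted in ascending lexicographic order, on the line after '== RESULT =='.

Regress:
  G ∩ del = {}  (empty — regression defined)
  G \ add = {in(p2,t2), truck_at(t2,whs1)} \ {truck_at(t2,whs1)} = {in(p2,t2)}
  ∪ pre   = {in(p2,t2)} ∪ {truck_at(t2,whs2)}
          = {in(p2,t2), truck_at(t2,whs2)}

== RESULT ==
["in(p2,t2)", "truck_at(t2,whs2)"]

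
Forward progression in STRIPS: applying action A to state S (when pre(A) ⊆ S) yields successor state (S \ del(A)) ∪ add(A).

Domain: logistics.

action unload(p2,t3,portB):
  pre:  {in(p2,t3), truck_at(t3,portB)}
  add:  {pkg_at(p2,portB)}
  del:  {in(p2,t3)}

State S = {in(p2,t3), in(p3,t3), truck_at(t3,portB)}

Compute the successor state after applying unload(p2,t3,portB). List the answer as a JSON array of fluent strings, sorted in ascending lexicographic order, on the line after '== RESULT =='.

Progress:
  pre ⊆ S: {in(p2,t3), truck_at(t3,portB)} ⊆ S  — applicable
  S \ del = {in(p3,t3), truck_at(t3,portB)}
  ∪ add   = {in(p3,t3), pkg_at(p2,portB), truck_at(t3,portB)}

== RESULT ==
["in(p3,t3)", "pkg_at(p2,portB)", "truck_at(t3,portB)"]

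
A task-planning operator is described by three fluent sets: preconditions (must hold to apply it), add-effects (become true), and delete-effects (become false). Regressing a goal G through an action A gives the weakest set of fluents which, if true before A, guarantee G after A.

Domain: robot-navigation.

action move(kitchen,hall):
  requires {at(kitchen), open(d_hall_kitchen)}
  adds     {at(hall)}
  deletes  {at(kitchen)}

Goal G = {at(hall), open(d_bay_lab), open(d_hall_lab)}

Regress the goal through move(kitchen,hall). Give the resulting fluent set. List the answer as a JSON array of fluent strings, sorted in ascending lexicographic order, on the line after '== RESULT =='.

Compute (G \ add) ∪ pre:
  G ∩ del = {}  (empty — regression defined)
  G \ add = {at(hall), open(d_bay_lab), open(d_hall_lab)} \ {at(hall)} = {open(d_bay_lab), open(d_hall_lab)}
  ∪ pre   = {open(d_bay_lab), open(d_hall_lab)} ∪ {at(kitchen), open(d_hall_kitchen)}
          = {at(kitchen), open(d_bay_lab), open(d_hall_kitchen), open(d_hall_lab)}

== RESULT ==
["at(kitchen)", "open(d_bay_lab)", "open(d_hall_kitchen)", "open(d_hall_lab)"]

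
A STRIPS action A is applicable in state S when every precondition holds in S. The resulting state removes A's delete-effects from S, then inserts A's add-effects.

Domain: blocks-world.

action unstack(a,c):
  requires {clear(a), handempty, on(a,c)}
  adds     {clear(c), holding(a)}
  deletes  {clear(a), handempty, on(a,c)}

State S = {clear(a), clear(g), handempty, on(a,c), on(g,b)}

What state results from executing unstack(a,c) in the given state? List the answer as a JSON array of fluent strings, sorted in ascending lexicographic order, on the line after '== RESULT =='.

Compute (S \ del) ∪ add:
  pre ⊆ S: {clear(a), handempty, on(a,c)} ⊆ S  — applicable
  S \ del = {clear(g), on(g,b)}
  ∪ add   = {clear(c), clear(g), holding(a), on(g,b)}

== RESULT ==
["clear(c)", "clear(g)", "holding(a)", "on(g,b)"]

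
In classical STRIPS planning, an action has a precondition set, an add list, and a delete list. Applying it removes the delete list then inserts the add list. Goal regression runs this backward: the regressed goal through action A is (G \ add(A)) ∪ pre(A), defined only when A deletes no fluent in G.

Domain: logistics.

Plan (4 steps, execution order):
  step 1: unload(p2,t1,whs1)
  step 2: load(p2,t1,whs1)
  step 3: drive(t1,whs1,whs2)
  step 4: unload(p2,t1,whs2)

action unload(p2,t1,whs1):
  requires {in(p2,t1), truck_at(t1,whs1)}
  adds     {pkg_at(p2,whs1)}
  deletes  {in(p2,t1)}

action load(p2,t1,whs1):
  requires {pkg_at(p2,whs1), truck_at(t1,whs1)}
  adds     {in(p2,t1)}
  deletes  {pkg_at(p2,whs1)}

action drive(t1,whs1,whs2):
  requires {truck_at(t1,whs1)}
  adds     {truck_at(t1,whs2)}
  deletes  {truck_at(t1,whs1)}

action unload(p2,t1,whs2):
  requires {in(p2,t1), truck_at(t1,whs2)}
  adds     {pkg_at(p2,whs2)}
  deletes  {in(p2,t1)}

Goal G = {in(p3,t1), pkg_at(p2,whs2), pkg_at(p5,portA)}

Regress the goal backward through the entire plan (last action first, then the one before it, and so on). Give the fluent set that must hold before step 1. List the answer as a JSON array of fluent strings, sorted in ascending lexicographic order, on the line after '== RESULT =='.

Work backward from the goal:
  through step 4 (unload(p2,t1,whs2)): drop {pkg_at(p2,whs2)}, keep {in(p3,t1), pkg_at(p5,portA)}, require {in(p2,t1), truck_at(t1,whs2)}
    → {in(p2,t1), in(p3,t1), pkg_at(p5,portA), truck_at(t1,whs2)}
  through step 3 (drive(t1,whs1,whs2)): drop {truck_at(t1,whs2)}, keep {in(p2,t1), in(p3,t1), pkg_at(p5,portA)}, require {truck_at(t1,whs1)}
    → {in(p2,t1), in(p3,t1), pkg_at(p5,portA), truck_at(t1,whs1)}
  through step 2 (load(p2,t1,whs1)): drop {in(p2,t1)}, keep {in(p3,t1), pkg_at(p5,portA), truck_at(t1,whs1)}, require {pkg_at(p2,whs1), truck_at(t1,whs1)}
    → {in(p3,t1), pkg_at(p2,whs1), pkg_at(p5,portA), truck_at(t1,whs1)}
  through step 1 (unload(p2,t1,whs1)): drop {pkg_at(p2,whs1)}, keep {in(p3,t1), pkg_at(p5,portA), truck_at(t1,whs1)}, require {in(p2,t1), truck_at(t1,whs1)}
    → {in(p2,t1), in(p3,t1), pkg_at(p5,portA), truck_at(t1,whs1)}

== RESULT ==
["in(p2,t1)", "in(p3,t1)", "pkg_at(p5,portA)", "truck_at(t1,whs1)"]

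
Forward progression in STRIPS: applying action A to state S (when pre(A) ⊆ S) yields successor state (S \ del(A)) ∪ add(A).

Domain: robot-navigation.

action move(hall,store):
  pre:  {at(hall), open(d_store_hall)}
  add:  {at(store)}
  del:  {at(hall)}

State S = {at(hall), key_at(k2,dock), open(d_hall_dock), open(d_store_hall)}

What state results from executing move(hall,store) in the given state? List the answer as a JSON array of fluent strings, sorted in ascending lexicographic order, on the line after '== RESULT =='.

Progress:
  pre ⊆ S: {at(hall), open(d_store_hall)} ⊆ S  — applicable
  S \ del = {key_at(k2,dock), open(d_hall_dock), open(d_store_hall)}
  ∪ add   = {at(store), key_at(k2,dock), open(d_hall_dock), open(d_store_hall)}

== RESULT ==
["at(store)", "key_at(k2,dock)", "open(d_hall_dock)", "open(d_store_hall)"]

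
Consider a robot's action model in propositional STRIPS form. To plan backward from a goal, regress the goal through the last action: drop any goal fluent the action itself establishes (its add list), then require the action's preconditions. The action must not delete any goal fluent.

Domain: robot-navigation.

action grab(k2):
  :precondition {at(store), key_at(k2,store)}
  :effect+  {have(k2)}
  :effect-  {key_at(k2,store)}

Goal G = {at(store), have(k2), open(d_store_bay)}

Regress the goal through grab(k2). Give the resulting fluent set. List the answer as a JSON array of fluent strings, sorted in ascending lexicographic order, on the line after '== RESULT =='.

Regress:
  G ∩ del = {}  (empty — regression defined)
  G \ add = {at(store), have(k2), open(d_store_bay)} \ {have(k2)} = {at(store), open(d_store_bay)}
  ∪ pre   = {at(store), open(d_store_bay)} ∪ {at(store), key_at(k2,store)}
          = {at(store), key_at(k2,store), open(d_store_bay)}

== RESULT ==
["at(store)", "key_at(k2,store)", "open(d_store_bay)"]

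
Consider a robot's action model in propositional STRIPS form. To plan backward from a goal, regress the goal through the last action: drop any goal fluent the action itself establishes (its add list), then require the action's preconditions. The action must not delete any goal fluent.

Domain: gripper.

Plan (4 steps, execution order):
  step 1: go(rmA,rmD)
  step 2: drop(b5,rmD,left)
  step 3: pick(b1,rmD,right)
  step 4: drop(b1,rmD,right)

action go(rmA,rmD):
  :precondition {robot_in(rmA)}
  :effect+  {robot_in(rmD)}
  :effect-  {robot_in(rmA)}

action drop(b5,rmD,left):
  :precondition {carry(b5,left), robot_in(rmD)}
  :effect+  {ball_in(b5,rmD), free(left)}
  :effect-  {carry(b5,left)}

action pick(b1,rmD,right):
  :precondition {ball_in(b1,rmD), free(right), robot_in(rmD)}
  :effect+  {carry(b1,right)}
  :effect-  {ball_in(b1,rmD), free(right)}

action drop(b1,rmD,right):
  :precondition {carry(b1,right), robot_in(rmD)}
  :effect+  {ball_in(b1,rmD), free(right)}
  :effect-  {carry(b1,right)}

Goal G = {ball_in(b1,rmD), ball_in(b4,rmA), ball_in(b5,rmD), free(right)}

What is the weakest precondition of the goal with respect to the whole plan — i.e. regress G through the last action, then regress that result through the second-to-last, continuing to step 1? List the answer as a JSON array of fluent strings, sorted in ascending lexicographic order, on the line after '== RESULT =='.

Work backward from the goal:
  through step 4 (drop(b1,rmD,right)): drop {ball_in(b1,rmD), free(right)}, keep {ball_in(b4,rmA), ball_in(b5,rmD)}, require {carry(b1,right), robot_in(rmD)}
    → {ball_in(b4,rmA), ball_in(b5,rmD), carry(b1,right), robot_in(rmD)}
  through step 3 (pick(b1,rmD,right)): drop {carry(b1,right)}, keep {ball_in(b4,rmA), ball_in(b5,rmD), robot_in(rmD)}, require {ball_in(b1,rmD), free(right), robot_in(rmD)}
    → {ball_in(b1,rmD), ball_in(b4,rmA), ball_in(b5,rmD), free(right), robot_in(rmD)}
  through step 2 (drop(b5,rmD,left)): drop {ball_in(b5,rmD)}, keep {ball_in(b1,rmD), ball_in(b4,rmA), free(right), robot_in(rmD)}, require {carry(b5,left), robot_in(rmD)}
    → {ball_in(b1,rmD), ball_in(b4,rmA), carry(b5,left), free(right), robot_in(rmD)}
  through step 1 (go(rmA,rmD)): drop {robot_in(rmD)}, keep {ball_in(b1,rmD), ball_in(b4,rmA), carry(b5,left), free(right)}, require {robot_in(rmA)}
    → {ball_in(b1,rmD), ball_in(b4,rmA), carry(b5,left), free(right), robot_in(rmA)}

== RESULT ==
["ball_in(b1,rmD)", "ball_in(b4,rmA)", "carry(b5,left)", "free(right)", "robot_in(rmA)"]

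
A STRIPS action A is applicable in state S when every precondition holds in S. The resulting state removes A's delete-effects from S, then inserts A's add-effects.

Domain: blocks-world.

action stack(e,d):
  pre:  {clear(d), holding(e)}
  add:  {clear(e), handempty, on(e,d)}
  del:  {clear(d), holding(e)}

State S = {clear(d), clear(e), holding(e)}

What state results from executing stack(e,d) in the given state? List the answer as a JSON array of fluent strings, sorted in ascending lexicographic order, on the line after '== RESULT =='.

Compute (S \ del) ∪ add:
  pre ⊆ S: {clear(d), holding(e)} ⊆ S  — applicable
  S \ del = {clear(e)}
  ∪ add   = {clear(e), handempty, on(e,d)}

== RESULT ==
["clear(e)", "handempty", "on(e,d)"]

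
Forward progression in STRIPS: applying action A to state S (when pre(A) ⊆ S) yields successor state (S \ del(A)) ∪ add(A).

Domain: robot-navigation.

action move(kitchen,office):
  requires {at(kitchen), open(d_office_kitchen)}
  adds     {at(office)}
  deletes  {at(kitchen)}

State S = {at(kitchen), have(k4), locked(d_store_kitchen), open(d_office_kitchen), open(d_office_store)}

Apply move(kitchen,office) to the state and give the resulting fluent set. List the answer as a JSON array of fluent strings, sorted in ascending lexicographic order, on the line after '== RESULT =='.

Compute (S \ del) ∪ add:
  pre ⊆ S: {at(kitchen), open(d_office_kitchen)} ⊆ S  — applicable
  S \ del = {have(k4), locked(d_store_kitchen), open(d_office_kitchen), open(d_office_store)}
  ∪ add   = {at(office), have(k4), locked(d_store_kitchen), open(d_office_kitchen), open(d_office_store)}

== RESULT ==
["at(office)", "have(k4)", "locked(d_store_kitchen)", "open(d_office_kitchen)", "open(d_office_store)"]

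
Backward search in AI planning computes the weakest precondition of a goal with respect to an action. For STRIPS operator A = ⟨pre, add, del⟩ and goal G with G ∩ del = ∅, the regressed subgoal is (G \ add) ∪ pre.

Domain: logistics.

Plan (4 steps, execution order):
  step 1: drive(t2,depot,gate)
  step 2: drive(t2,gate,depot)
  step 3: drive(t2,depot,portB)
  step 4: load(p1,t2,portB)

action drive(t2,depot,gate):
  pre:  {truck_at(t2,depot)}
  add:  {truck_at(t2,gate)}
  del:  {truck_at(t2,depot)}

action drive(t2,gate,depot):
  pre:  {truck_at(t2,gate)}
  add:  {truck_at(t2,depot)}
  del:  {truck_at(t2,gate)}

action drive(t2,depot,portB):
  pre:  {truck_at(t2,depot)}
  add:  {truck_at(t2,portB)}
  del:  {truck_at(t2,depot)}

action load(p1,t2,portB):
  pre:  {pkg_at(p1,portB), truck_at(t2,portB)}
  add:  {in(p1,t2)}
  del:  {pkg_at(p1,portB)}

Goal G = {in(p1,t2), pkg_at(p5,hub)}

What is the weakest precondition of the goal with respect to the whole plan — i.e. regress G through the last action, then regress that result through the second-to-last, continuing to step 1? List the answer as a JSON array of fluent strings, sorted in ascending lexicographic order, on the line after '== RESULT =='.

Work backward from the goal:
  through step 4 (load(p1,t2,portB)): drop {in(p1,t2)}, keep {pkg_at(p5,hub)}, require {pkg_at(p1,portB), truck_at(t2,portB)}
    → {pkg_at(p1,portB), pkg_at(p5,hub), truck_at(t2,portB)}
  through step 3 (drive(t2,depot,portB)): drop {truck_at(t2,portB)}, keep {pkg_at(p1,portB), pkg_at(p5,hub)}, require {truck_at(t2,depot)}
    → {pkg_at(p1,portB), pkg_at(p5,hub), truck_at(t2,depot)}
  through step 2 (drive(t2,gate,depot)): drop {truck_at(t2,depot)}, keep {pkg_at(p1,portB), pkg_at(p5,hub)}, require {truck_at(t2,gate)}
    → {pkg_at(p1,portB), pkg_at(p5,hub), truck_at(t2,gate)}
  through step 1 (drive(t2,depot,gate)): drop {truck_at(t2,gate)}, keep {pkg_at(p1,portB), pkg_at(p5,hub)}, require {truck_at(t2,depot)}
    → {pkg_at(p1,portB), pkg_at(p5,hub), truck_at(t2,depot)}

== RESULT ==
["pkg_at(p1,portB)", "pkg_at(p5,hub)", "truck_at(t2,depot)"]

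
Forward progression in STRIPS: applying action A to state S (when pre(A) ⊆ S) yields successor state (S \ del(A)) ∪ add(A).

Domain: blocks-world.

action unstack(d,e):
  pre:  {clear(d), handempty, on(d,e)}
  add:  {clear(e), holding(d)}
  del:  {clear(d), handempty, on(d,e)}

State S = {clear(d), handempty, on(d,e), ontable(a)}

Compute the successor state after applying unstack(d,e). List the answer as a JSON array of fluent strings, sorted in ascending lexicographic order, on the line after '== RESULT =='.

Compute (S \ del) ∪ add:
  pre ⊆ S: {clear(d), handempty, on(d,e)} ⊆ S  — applicable
  S \ del = {ontable(a)}
  ∪ add   = {clear(e), holding(d), ontable(a)}

== RESULT ==
["clear(e)", "holding(d)", "ontable(a)"]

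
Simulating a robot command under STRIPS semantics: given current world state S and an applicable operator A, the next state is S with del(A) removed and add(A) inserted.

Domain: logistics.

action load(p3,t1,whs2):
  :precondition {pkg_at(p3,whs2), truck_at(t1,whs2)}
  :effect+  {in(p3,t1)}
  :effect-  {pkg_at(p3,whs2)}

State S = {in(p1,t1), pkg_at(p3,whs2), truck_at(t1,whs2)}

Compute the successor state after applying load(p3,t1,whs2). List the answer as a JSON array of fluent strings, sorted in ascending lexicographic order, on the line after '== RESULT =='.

Compute (S \ del) ∪ add:
  pre ⊆ S: {pkg_at(p3,whs2), truck_at(t1,whs2)} ⊆ S  — applicable
  S \ del = {in(p1,t1), truck_at(t1,whs2)}
  ∪ add   = {in(p1,t1), in(p3,t1), truck_at(t1,whs2)}

== RESULT ==
["in(p1,t1)", "in(p3,t1)", "truck_at(t1,whs2)"]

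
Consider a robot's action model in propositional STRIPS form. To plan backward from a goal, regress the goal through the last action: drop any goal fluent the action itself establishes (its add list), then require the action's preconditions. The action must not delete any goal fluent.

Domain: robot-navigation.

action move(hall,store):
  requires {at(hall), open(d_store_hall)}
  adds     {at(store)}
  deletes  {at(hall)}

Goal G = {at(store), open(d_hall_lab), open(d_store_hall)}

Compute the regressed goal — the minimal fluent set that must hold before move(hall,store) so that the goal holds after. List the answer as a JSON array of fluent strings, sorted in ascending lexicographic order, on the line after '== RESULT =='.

Compute (G \ add) ∪ pre:
  G ∩ del = {}  (empty — regression defined)
  G \ add = {at(store), open(d_hall_lab), open(d_store_hall)} \ {at(store)} = {open(d_hall_lab), open(d_store_hall)}
  ∪ pre   = {open(d_hall_lab), open(d_store_hall)} ∪ {at(hall), open(d_store_hall)}
          = {at(hall), open(d_hall_lab), open(d_store_hall)}

== RESULT ==
["at(hall)", "open(d_hall_lab)", "open(d_store_hall)"]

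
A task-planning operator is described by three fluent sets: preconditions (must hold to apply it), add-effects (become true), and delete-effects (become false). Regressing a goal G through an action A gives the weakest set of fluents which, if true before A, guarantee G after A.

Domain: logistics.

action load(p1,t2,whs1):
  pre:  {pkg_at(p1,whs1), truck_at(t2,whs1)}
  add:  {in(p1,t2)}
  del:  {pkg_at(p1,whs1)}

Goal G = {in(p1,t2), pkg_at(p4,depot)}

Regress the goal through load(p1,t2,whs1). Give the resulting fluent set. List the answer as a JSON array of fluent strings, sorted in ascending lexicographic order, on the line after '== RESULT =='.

Compute (G \ add) ∪ pre:
  G ∩ del = {}  (empty — regression defined)
  G \ add = {in(p1,t2), pkg_at(p4,depot)} \ {in(p1,t2)} = {pkg_at(p4,depot)}
  ∪ pre   = {pkg_at(p4,depot)} ∪ {pkg_at(p1,whs1), truck_at(t2,whs1)}
          = {pkg_at(p1,whs1), pkg_at(p4,depot), truck_at(t2,whs1)}

== RESULT ==
["pkg_at(p1,whs1)", "pkg_at(p4,depot)", "truck_at(t2,whs1)"]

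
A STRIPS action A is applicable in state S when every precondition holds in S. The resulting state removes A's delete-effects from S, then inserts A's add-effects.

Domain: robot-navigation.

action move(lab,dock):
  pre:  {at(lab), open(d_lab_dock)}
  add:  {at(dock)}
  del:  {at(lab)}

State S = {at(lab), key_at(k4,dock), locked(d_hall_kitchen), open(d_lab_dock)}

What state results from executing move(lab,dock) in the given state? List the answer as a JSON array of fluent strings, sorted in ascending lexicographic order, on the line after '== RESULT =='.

Compute (S \ del) ∪ add:
  pre ⊆ S: {at(lab), open(d_lab_dock)} ⊆ S  — applicable
  S \ del = {key_at(k4,dock), locked(d_hall_kitchen), open(d_lab_dock)}
  ∪ add   = {at(dock), key_at(k4,dock), locked(d_hall_kitchen), open(d_lab_dock)}

== RESULT ==
["at(dock)", "key_at(k4,dock)", "locked(d_hall_kitchen)", "open(d_lab_dock)"]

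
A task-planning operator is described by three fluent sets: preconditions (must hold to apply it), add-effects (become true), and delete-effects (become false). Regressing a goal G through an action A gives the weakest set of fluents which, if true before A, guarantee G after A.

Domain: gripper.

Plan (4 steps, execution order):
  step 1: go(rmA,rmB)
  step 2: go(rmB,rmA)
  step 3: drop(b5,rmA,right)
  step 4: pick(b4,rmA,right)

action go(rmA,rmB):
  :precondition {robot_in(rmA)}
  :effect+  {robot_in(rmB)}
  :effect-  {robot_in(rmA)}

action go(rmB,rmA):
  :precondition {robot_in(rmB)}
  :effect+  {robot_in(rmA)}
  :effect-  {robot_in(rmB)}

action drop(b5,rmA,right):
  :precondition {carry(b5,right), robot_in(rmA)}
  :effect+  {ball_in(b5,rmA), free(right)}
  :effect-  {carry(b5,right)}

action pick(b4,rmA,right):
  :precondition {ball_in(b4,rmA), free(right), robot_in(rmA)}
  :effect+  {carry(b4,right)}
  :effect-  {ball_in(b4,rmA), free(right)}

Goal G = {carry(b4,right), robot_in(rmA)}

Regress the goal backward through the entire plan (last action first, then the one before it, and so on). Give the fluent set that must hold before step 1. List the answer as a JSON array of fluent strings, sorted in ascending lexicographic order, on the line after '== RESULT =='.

Regress step by step:
  through step 4 (pick(b4,rmA,right)): drop {carry(b4,right)}, keep {robot_in(rmA)}, require {ball_in(b4,rmA), free(right), robot_in(rmA)}
    → {ball_in(b4,rmA), free(right), robot_in(rmA)}
  through step 3 (drop(b5,rmA,right)): drop {free(right)}, keep {ball_in(b4,rmA), robot_in(rmA)}, require {carry(b5,right), robot_in(rmA)}
    → {ball_in(b4,rmA), carry(b5,right), robot_in(rmA)}
  through step 2 (go(rmB,rmA)): drop {robot_in(rmA)}, keep {ball_in(b4,rmA), carry(b5,right)}, require {robot_in(rmB)}
    → {ball_in(b4,rmA), carry(b5,right), robot_in(rmB)}
  through step 1 (go(rmA,rmB)): drop {robot_in(rmB)}, keep {ball_in(b4,rmA), carry(b5,right)}, require {robot_in(rmA)}
    → {ball_in(b4,rmA), carry(b5,right), robot_in(rmA)}

== RESULT ==
["ball_in(b4,rmA)", "carry(b5,right)", "robot_in(rmA)"]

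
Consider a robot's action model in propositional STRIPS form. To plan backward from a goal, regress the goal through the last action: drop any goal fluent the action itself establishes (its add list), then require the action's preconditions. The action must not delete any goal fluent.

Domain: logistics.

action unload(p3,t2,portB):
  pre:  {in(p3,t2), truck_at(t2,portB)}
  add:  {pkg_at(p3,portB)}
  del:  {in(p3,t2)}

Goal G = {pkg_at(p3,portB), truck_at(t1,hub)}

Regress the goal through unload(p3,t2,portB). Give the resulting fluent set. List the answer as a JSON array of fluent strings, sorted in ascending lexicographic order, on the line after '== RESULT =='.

Compute (G \ add) ∪ pre:
  G ∩ del = {}  (empty — regression defined)
  G \ add = {pkg_at(p3,portB), truck_at(t1,hub)} \ {pkg_at(p3,portB)} = {truck_at(t1,hub)}
  ∪ pre   = {truck_at(t1,hub)} ∪ {in(p3,t2), truck_at(t2,portB)}
          = {in(p3,t2), truck_at(t1,hub), truck_at(t2,portB)}

== RESULT ==
["in(p3,t2)", "truck_at(t1,hub)", "truck_at(t2,portB)"]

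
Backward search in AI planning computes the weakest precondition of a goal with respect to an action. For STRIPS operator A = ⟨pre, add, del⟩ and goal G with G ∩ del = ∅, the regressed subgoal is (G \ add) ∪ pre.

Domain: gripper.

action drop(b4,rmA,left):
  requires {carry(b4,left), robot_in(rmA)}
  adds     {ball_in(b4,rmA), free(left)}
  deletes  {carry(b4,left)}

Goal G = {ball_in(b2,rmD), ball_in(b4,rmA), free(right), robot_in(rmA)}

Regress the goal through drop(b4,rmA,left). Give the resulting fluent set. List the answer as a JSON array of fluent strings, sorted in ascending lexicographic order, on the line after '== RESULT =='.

Compute (G \ add) ∪ pre:
  G ∩ del = {}  (empty — regression defined)
  G \ add = {ball_in(b2,rmD), ball_in(b4,rmA), free(right), robot_in(rmA)} \ {ball_in(b4,rmA), free(left)} = {ball_in(b2,rmD), free(right), robot_in(rmA)}
  ∪ pre   = {ball_in(b2,rmD), free(right), robot_in(rmA)} ∪ {carry(b4,left), robot_in(rmA)}
          = {ball_in(b2,rmD), carry(b4,left), free(right), robot_in(rmA)}

== RESULT ==
["ball_in(b2,rmD)", "carry(b4,left)", "free(right)", "robot_in(rmA)"]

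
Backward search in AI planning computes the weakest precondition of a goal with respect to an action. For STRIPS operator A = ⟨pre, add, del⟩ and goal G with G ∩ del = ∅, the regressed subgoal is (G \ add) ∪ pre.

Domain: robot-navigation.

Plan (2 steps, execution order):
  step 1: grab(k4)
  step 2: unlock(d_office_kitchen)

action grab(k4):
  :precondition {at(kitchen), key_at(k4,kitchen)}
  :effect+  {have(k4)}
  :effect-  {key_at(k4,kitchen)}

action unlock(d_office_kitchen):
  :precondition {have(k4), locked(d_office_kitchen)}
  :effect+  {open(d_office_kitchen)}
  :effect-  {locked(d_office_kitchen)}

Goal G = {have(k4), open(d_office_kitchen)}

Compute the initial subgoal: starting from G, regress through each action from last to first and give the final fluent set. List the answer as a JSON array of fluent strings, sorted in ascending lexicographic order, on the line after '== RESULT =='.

Work backward from the goal:
  through step 2 (unlock(d_office_kitchen)): drop {open(d_office_kitchen)}, keep {have(k4)}, require {have(k4), locked(d_office_kitchen)}
    → {have(k4), locked(d_office_kitchen)}
  through step 1 (grab(k4)): drop {have(k4)}, keep {locked(d_office_kitchen)}, require {at(kitchen), key_at(k4,kitchen)}
    → {at(kitchen), key_at(k4,kitchen), locked(d_office_kitchen)}

== RESULT ==
["at(kitchen)", "key_at(k4,kitchen)", "locked(d_office_kitchen)"]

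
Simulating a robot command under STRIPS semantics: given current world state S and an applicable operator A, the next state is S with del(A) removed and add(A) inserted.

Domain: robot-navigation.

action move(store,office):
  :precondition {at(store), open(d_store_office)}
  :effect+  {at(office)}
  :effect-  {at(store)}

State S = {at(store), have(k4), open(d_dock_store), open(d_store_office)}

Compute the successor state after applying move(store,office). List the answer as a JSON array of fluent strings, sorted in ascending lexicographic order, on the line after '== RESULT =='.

Compute (S \ del) ∪ add:
  pre ⊆ S: {at(store), open(d_store_office)} ⊆ S  — applicable
  S \ del = {have(k4), open(d_dock_store), open(d_store_office)}
  ∪ add   = {at(office), have(k4), open(d_dock_store), open(d_store_office)}

== RESULT ==
["at(office)", "have(k4)", "open(d_dock_store)", "open(d_store_office)"]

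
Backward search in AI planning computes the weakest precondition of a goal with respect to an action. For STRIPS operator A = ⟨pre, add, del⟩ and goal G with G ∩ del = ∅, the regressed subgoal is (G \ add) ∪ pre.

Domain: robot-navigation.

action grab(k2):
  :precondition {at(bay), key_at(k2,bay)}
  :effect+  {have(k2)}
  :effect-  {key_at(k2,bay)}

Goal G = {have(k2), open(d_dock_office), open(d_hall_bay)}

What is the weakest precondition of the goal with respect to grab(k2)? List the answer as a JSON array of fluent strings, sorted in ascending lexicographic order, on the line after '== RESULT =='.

Regress:
  G ∩ del = {}  (empty — regression defined)
  G \ add = {have(k2), open(d_dock_office), open(d_hall_bay)} \ {have(k2)} = {open(d_dock_office), open(d_hall_bay)}
  ∪ pre   = {open(d_dock_office), open(d_hall_bay)} ∪ {at(bay), key_at(k2,bay)}
          = {at(bay), key_at(k2,bay), open(d_dock_office), open(d_hall_bay)}

== RESULT ==
["at(bay)", "key_at(k2,bay)", "open(d_dock_office)", "open(d_hall_bay)"]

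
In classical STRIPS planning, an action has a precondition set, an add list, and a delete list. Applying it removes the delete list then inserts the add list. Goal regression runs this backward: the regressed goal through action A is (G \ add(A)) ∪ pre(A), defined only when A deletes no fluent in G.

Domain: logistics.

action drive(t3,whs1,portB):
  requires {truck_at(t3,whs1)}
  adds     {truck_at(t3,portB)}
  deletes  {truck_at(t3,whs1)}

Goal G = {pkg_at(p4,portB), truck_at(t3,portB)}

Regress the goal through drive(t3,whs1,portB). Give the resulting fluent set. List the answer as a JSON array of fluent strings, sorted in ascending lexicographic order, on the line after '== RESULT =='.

Regress:
  G ∩ del = {}  (empty — regression defined)
  G \ add = {pkg_at(p4,portB), truck_at(t3,portB)} \ {truck_at(t3,portB)} = {pkg_at(p4,portB)}
  ∪ pre   = {pkg_at(p4,portB)} ∪ {truck_at(t3,whs1)}
          = {pkg_at(p4,portB), truck_at(t3,whs1)}

== RESULT ==
["pkg_at(p4,portB)", "truck_at(t3,whs1)"]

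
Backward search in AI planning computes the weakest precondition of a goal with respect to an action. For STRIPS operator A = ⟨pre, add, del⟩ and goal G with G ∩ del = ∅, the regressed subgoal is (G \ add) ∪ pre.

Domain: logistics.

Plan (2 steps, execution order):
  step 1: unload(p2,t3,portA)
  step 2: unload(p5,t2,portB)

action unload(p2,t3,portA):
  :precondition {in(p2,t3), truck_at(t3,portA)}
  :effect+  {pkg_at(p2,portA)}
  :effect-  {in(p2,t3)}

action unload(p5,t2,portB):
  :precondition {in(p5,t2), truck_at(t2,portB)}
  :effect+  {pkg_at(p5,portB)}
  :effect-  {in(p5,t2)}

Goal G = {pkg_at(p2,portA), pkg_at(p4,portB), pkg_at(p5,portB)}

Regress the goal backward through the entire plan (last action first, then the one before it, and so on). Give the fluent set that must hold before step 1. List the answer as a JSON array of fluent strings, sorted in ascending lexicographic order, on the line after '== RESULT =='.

Work backward from the goal:
  through step 2 (unload(p5,t2,portB)): drop {pkg_at(p5,portB)}, keep {pkg_at(p2,portA), pkg_at(p4,portB)}, require {in(p5,t2), truck_at(t2,portB)}
    → {in(p5,t2), pkg_at(p2,portA), pkg_at(p4,portB), truck_at(t2,portB)}
  through step 1 (unload(p2,t3,portA)): drop {pkg_at(p2,portA)}, keep {in(p5,t2), pkg_at(p4,portB), truck_at(t2,portB)}, require {in(p2,t3), truck_at(t3,portA)}
    → {in(p2,t3), in(p5,t2), pkg_at(p4,portB), truck_at(t2,portB), truck_at(t3,portA)}

== RESULT ==
["in(p2,t3)", "in(p5,t2)", "pkg_at(p4,portB)", "truck_at(t2,portB)", "truck_at(t3,portA)"]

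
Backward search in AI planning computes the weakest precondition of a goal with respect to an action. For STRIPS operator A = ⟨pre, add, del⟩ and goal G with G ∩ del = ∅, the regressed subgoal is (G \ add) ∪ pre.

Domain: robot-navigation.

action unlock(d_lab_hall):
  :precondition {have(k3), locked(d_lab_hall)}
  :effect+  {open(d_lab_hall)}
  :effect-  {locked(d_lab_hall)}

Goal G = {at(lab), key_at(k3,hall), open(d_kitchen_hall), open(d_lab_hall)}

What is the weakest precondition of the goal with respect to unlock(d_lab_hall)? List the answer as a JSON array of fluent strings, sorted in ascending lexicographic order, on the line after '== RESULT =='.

Compute (G \ add) ∪ pre:
  G ∩ del = {}  (empty — regression defined)
  G \ add = {at(lab), key_at(k3,hall), open(d_kitchen_hall), open(d_lab_hall)} \ {open(d_lab_hall)} = {at(lab), key_at(k3,hall), open(d_kitchen_hall)}
  ∪ pre   = {at(lab), key_at(k3,hall), open(d_kitchen_hall)} ∪ {have(k3), locked(d_lab_hall)}
          = {at(lab), have(k3), key_at(k3,hall), locked(d_lab_hall), open(d_kitchen_hall)}

== RESULT ==
["at(lab)", "have(k3)", "key_at(k3,hall)", "locked(d_lab_hall)", "open(d_kitchen_hall)"]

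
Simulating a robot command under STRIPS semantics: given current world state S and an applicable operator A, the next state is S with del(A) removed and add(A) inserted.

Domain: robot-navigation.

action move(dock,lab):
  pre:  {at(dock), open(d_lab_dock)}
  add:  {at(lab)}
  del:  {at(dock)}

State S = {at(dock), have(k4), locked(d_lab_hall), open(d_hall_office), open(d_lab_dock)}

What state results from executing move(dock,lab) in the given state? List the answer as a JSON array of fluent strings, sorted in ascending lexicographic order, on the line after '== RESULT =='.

Compute (S \ del) ∪ add:
  pre ⊆ S: {at(dock), open(d_lab_dock)} ⊆ S  — applicable
  S \ del = {have(k4), locked(d_lab_hall), open(d_hall_office), open(d_lab_dock)}
  ∪ add   = {at(lab), have(k4), locked(d_lab_hall), open(d_hall_office), open(d_lab_dock)}

== RESULT ==
["at(lab)", "have(k4)", "locked(d_lab_hall)", "open(d_hall_office)", "open(d_lab_dock)"]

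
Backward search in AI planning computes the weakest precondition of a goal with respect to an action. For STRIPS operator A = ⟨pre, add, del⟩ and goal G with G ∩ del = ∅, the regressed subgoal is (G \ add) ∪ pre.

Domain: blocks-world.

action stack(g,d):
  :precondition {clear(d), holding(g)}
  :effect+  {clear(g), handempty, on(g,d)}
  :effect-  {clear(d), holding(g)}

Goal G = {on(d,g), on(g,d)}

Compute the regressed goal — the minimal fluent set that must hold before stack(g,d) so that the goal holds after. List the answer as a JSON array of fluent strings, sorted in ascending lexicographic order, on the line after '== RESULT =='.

Regress:
  G ∩ del = {}  (empty — regression defined)
  G \ add = {on(d,g), on(g,d)} \ {clear(g), handempty, on(g,d)} = {on(d,g)}
  ∪ pre   = {on(d,g)} ∪ {clear(d), holding(g)}
          = {clear(d), holding(g), on(d,g)}

== RESULT ==
["clear(d)", "holding(g)", "on(d,g)"]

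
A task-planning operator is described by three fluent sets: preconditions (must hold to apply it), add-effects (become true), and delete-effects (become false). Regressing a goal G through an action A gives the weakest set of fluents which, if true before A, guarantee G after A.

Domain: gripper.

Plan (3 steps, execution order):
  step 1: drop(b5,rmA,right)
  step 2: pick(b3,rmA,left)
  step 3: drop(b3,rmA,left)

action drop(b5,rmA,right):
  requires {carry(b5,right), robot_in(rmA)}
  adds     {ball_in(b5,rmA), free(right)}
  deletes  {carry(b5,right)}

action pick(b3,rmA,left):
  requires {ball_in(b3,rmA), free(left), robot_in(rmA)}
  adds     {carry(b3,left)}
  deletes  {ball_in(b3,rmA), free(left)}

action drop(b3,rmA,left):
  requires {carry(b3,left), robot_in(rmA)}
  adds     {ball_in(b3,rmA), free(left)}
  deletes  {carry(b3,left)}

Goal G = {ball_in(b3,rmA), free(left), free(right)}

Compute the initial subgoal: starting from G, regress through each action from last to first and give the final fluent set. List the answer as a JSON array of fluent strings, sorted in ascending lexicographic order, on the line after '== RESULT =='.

Regress step by step:
  through step 3 (drop(b3,rmA,left)): drop {ball_in(b3,rmA), free(left)}, keep {free(right)}, require {carry(b3,left), robot_in(rmA)}
    → {carry(b3,left), free(right), robot_in(rmA)}
  through step 2 (pick(b3,rmA,left)): drop {carry(b3,left)}, keep {free(right), robot_in(rmA)}, require {ball_in(b3,rmA), free(left), robot_in(rmA)}
    → {ball_in(b3,rmA), free(left), free(right), robot_in(rmA)}
  through step 1 (drop(b5,rmA,right)): drop {free(right)}, keep {ball_in(b3,rmA), free(left), robot_in(rmA)}, require {carry(b5,right), robot_in(rmA)}
    → {ball_in(b3,rmA), carry(b5,right), free(left), robot_in(rmA)}

== RESULT ==
["ball_in(b3,rmA)", "carry(b5,right)", "free(left)", "robot_in(rmA)"]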